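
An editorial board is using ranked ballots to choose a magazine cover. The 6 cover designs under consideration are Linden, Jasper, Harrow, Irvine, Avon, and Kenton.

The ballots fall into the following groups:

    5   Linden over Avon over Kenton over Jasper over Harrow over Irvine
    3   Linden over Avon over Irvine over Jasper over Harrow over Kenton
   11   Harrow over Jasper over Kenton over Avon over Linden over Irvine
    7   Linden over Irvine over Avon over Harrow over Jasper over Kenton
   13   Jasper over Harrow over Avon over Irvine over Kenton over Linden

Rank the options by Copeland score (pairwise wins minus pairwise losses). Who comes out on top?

Pairwise results:
  Linden vs Jasper: Jasper wins 24–15.
  Linden vs Harrow: Harrow wins 24–15.
  Linden vs Irvine: Linden wins 26–13.
  Linden vs Avon: Avon wins 24–15.
  Linden vs Kenton: Kenton wins 24–15.
  Jasper vs Harrow: Jasper wins 21–18.
  Jasper vs Irvine: Jasper wins 29–10.
  Jasper vs Avon: Jasper wins 24–15.
  Jasper vs Kenton: Jasper wins 34–5.
  Harrow vs Irvine: Harrow wins 29–10.
  Harrow vs Avon: Harrow wins 24–15.
  Harrow vs Kenton: Harrow wins 34–5.
  Irvine vs Avon: Avon wins 32–7.
  Irvine vs Kenton: Irvine wins 23–16.
  Avon vs Kenton: Avon wins 28–11.
Copeland scores (wins − losses):
  Linden: 1 − 4 = -3
  Jasper: 5 − 0 = 5
  Harrow: 4 − 1 = 3
  Irvine: 1 − 4 = -3
  Avon: 3 − 2 = 1
  Kenton: 1 − 4 = -3
Jasper has the best Copeland score.

Jasper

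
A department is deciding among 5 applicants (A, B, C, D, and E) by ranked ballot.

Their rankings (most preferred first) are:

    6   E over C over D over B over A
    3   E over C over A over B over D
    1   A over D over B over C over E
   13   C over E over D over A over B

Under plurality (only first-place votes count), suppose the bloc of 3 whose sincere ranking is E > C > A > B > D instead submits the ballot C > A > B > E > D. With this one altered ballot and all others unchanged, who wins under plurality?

C

First-place totals with the altered ballot: A 1, B 0, C 16, D 0, E 6.
The winner is unchanged: still C.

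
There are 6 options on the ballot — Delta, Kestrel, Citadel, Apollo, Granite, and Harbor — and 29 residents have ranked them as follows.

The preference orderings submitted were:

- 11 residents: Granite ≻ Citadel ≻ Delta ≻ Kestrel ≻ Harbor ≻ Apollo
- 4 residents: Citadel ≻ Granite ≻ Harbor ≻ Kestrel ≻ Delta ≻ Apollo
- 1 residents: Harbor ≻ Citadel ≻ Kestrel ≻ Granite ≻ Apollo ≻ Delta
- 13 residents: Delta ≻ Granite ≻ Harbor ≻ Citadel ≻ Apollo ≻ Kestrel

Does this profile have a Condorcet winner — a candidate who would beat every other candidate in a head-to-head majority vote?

Yes

Head-to-head results (29 voters total):
Delta vs Kestrel: Delta wins 24–5.
Delta vs Citadel: Citadel wins 16–13.
Delta vs Apollo: Delta wins 28–1.
Delta vs Granite: Granite wins 16–13.
Delta vs Harbor: Delta wins 24–5.
Kestrel vs Citadel: Citadel wins 29–0.
Kestrel vs Apollo: Kestrel wins 16–13.
Kestrel vs Granite: Granite wins 28–1.
Kestrel vs Harbor: Harbor wins 18–11.
Citadel vs Apollo: Citadel wins 29–0.
Citadel vs Granite: Granite wins 24–5.
Citadel vs Harbor: Citadel wins 15–14.
Apollo vs Granite: Granite wins 29–0.
Apollo vs Harbor: Harbor wins 29–0.
Granite vs Harbor: Granite wins 28–1.
Granite beats each rival — Delta (16–13), Kestrel (28–1), Citadel (24–5), Apollo (29–0), Harbor (28–1) — so Granite is the Condorcet winner.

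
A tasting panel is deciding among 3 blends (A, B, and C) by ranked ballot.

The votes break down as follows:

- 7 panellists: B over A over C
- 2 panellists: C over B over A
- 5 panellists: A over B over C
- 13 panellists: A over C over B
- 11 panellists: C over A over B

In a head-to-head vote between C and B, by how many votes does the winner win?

Ballots ranking C above B: 2+13+11 = 26.
Ballots ranking B above C: 7+5 = 12.
C wins 26–12, a margin of 14.

14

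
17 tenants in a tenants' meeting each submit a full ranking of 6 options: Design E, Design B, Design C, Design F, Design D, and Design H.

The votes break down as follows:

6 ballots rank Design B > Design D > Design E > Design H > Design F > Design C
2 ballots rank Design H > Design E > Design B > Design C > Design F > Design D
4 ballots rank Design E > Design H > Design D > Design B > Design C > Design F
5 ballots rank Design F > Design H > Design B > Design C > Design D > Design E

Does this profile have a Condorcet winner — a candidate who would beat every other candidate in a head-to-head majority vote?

No

Head-to-head results (17 voters total):
Design E vs Design B: Design B wins 11–6.
Design E vs Design C: Design E wins 12–5.
Design E vs Design F: Design E wins 12–5.
Design E vs Design D: Design D wins 11–6.
Design E vs Design H: Design E wins 10–7.
Design B vs Design C: Design B wins 17–0.
Design B vs Design F: Design B wins 12–5.
Design B vs Design D: Design B wins 13–4.
Design B vs Design H: Design H wins 11–6.
Design C vs Design F: Design F wins 11–6.
Design C vs Design D: Design D wins 10–7.
Design C vs Design H: Design H wins 17–0.
Design F vs Design D: Design D wins 10–7.
Design F vs Design H: Design H wins 12–5.
Design D vs Design H: Design H wins 11–6.
No candidate beats all others: Design E beats Design H beats Design B beats Design E, a majority cycle.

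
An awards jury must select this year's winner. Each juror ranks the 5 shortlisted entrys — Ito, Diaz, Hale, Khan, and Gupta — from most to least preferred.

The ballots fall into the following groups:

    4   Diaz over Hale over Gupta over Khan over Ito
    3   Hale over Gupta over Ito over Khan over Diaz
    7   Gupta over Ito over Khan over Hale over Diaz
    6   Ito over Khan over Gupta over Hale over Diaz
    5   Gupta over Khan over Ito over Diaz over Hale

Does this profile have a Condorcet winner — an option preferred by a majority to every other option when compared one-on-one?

Head-to-head results (25 voters total):
Ito vs Diaz: Ito wins 21–4.
Ito vs Hale: Ito wins 18–7.
Ito vs Khan: Ito wins 16–9.
Ito vs Gupta: Gupta wins 19–6.
Diaz vs Hale: Hale wins 16–9.
Diaz vs Khan: Khan wins 21–4.
Diaz vs Gupta: Gupta wins 21–4.
Hale vs Khan: Khan wins 18–7.
Hale vs Gupta: Gupta wins 18–7.
Khan vs Gupta: Gupta wins 19–6.
Gupta beats each rival — Ito (19–6), Diaz (21–4), Hale (18–7), Khan (19–6) — so Gupta is the Condorcet winner.

Yes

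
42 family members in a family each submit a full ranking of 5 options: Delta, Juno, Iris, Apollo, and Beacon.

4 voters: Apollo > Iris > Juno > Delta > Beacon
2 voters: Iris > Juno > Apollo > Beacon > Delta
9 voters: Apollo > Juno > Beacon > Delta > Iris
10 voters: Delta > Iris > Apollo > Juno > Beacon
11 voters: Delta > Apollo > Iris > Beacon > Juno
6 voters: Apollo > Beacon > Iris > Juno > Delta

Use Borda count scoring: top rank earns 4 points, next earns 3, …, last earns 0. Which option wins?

Borda scores:
  Delta: 4·1 + 2·0 + 9·1 + 10·4 + 11·4 + 6·0 = 97
  Juno: 4·2 + 2·3 + 9·3 + 10·1 + 11·0 + 6·1 = 57
  Iris: 4·3 + 2·4 + 9·0 + 10·3 + 11·2 + 6·2 = 84
  Apollo: 4·4 + 2·2 + 9·4 + 10·2 + 11·3 + 6·4 = 133
  Beacon: 4·0 + 2·1 + 9·2 + 10·0 + 11·1 + 6·3 = 49
Apollo has the highest total.

Apollo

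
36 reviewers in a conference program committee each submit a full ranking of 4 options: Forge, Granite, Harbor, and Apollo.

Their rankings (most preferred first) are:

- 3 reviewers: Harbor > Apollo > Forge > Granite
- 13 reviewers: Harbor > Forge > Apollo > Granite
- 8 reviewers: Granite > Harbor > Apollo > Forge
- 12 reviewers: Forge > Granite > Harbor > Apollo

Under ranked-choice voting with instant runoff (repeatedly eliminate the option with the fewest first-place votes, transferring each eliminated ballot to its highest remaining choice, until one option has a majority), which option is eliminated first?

Round 1: Harbor 16, Forge 12, Granite 8, Apollo 0. Apollo has the fewest and is eliminated.
Round 2: Harbor 16, Forge 12, Granite 8. Granite has the fewest and is eliminated.
Round 3: Harbor 24, Forge 12. Harbor has a majority.

Apollo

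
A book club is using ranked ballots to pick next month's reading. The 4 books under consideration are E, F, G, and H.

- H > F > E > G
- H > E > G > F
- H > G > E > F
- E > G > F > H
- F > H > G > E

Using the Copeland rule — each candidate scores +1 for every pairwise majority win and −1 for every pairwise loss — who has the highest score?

Pairwise results:
  E vs F: E wins 3–2.
  E vs G: E wins 3–2.
  E vs H: H wins 4–1.
  F vs G: G wins 3–2.
  F vs H: H wins 3–2.
  G vs H: H wins 4–1.
Copeland scores (wins − losses):
  E: 2 − 1 = 1
  F: 0 − 3 = -3
  G: 1 − 2 = -1
  H: 3 − 0 = 3
H has the best Copeland score.

H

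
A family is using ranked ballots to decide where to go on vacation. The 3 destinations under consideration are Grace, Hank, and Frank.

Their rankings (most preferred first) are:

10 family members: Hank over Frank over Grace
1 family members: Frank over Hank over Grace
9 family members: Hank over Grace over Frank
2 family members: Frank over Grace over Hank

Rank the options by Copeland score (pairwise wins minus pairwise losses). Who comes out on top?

Hank

Pairwise results:
  Grace vs Hank: Hank wins 20–2.
  Grace vs Frank: Frank wins 13–9.
  Hank vs Frank: Hank wins 19–3.
Copeland scores (wins − losses):
  Grace: 0 − 2 = -2
  Hank: 2 − 0 = 2
  Frank: 1 − 1 = 0
Hank has the best Copeland score.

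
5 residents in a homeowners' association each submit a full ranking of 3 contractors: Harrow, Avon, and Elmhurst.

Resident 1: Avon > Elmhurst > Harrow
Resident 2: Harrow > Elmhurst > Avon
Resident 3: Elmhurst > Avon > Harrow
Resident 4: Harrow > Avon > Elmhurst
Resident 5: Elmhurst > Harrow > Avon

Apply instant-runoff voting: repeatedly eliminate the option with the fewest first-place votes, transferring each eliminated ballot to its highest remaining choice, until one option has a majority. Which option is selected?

Round 1: Harrow 2, Elmhurst 2, Avon 1. Avon has the fewest and is eliminated.
Round 2: Elmhurst 3, Harrow 2. Elmhurst has a majority.

Elmhurst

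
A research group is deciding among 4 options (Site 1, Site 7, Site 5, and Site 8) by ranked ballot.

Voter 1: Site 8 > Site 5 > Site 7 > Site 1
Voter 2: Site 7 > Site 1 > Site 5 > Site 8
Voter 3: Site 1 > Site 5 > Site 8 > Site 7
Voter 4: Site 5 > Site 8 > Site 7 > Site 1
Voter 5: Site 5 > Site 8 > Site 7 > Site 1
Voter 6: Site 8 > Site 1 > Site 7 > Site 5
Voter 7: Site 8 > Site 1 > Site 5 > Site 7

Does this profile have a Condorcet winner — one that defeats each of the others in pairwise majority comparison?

No

Head-to-head results (7 voters total):
Site 1 vs Site 7: Site 7 wins 4–3.
Site 1 vs Site 5: Site 1 wins 4–3.
Site 1 vs Site 8: Site 8 wins 5–2.
Site 7 vs Site 5: Site 5 wins 5–2.
Site 7 vs Site 8: Site 8 wins 6–1.
Site 5 vs Site 8: Site 5 wins 4–3.
No candidate beats all others: Site 1 beats Site 5 beats Site 7 beats Site 1, a majority cycle.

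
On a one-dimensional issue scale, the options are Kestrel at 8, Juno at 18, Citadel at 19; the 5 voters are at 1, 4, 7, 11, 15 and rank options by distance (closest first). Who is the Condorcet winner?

Kestrel

With single-peaked preferences on a line, the Condorcet winner is the candidate closest to the median voter.
The median voter (position 7) is closest to Kestrel at 8.
Check: Kestrel vs Juno — voters closer to Kestrel: 4 of 5.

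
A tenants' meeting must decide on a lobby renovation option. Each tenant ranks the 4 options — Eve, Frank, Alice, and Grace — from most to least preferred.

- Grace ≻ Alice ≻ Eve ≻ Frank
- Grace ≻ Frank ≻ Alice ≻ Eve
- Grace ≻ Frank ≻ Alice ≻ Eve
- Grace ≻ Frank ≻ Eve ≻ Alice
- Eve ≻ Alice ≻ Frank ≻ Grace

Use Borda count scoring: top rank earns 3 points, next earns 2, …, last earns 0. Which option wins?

Grace

Borda scores:
  Eve: 1 + 0 + 0 + 1 + 3 = 5
  Frank: 0 + 2 + 2 + 2 + 1 = 7
  Alice: 2 + 1 + 1 + 0 + 2 = 6
  Grace: 3 + 3 + 3 + 3 + 0 = 12
Grace has the highest total.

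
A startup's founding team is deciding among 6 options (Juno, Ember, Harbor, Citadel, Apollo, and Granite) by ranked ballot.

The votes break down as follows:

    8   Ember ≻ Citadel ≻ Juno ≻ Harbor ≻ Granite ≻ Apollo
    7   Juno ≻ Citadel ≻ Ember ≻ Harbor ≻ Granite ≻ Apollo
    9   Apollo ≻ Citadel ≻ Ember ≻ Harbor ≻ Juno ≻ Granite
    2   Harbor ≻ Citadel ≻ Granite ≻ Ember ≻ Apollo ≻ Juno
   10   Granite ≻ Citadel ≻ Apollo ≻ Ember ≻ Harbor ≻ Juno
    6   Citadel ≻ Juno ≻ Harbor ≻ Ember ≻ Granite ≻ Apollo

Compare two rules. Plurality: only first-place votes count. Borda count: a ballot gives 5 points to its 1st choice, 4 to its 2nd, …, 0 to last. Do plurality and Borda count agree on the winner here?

Plurality first-place counts: Juno 7, Ember 8, Harbor 2, Citadel 6, Apollo 9, Granite 10 → Granite.
Borda totals: Juno 92, Ember 124, Harbor 86, Citadel 174, Apollo 77, Granite 77 → Citadel.
The two rules disagree: plurality picks Granite, Borda picks Citadel.

No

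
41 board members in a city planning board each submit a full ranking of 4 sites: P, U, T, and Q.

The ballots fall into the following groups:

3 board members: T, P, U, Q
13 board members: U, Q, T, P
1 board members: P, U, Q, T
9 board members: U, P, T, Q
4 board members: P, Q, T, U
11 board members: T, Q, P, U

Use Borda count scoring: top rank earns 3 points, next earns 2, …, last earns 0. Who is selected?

Borda scores:
  P: 3·2 + 13·0 + 3 + 9·2 + 4·3 + 11·1 = 50
  U: 3·1 + 13·3 + 2 + 9·3 + 4·0 + 11·0 = 71
  T: 3·3 + 13·1 + 0 + 9·1 + 4·1 + 11·3 = 68
  Q: 3·0 + 13·2 + 1 + 9·0 + 4·2 + 11·2 = 57
U has the highest total.

U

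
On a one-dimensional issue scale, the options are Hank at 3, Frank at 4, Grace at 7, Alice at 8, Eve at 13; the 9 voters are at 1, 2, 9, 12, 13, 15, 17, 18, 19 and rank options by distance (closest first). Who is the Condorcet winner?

With single-peaked preferences on a line, the Condorcet winner is the candidate closest to the median voter.
The median voter (position 13) is closest to Eve at 13.
Check: Eve vs Alice — voters closer to Eve: 6 of 9.

Eve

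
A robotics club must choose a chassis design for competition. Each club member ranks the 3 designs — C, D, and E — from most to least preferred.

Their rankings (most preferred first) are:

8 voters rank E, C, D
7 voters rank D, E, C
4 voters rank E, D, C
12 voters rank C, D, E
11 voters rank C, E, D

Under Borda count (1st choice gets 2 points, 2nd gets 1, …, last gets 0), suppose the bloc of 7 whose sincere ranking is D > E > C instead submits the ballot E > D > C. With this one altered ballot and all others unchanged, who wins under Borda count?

Borda totals with the altered ballot: C 54, D 23, E 49.
The winner is unchanged: still C.

C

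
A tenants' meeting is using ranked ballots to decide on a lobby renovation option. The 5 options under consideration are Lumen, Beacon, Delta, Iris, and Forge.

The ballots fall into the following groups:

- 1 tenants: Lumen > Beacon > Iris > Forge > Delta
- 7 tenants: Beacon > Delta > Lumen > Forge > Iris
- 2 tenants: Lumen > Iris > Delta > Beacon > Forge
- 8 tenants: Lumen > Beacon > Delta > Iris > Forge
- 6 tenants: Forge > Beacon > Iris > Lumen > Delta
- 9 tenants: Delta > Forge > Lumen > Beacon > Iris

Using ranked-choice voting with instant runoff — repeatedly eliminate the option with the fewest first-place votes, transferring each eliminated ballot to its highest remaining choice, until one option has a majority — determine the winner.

Lumen

Round 1: Lumen 11, Delta 9, Beacon 7, Forge 6, Iris 0. Iris has the fewest and is eliminated.
Round 2: Lumen 11, Delta 9, Beacon 7, Forge 6. Forge has the fewest and is eliminated.
Round 3: Beacon 13, Lumen 11, Delta 9. Delta has the fewest and is eliminated.
Round 4: Lumen 20, Beacon 13. Lumen has a majority.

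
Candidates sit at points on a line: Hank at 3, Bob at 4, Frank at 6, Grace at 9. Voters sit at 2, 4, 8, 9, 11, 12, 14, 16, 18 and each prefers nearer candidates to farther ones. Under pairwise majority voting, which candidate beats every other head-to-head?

Grace

With single-peaked preferences on a line, the Condorcet winner is the candidate closest to the median voter.
The median voter (position 11) is closest to Grace at 9.
Check: Grace vs Frank — voters closer to Grace: 7 of 9.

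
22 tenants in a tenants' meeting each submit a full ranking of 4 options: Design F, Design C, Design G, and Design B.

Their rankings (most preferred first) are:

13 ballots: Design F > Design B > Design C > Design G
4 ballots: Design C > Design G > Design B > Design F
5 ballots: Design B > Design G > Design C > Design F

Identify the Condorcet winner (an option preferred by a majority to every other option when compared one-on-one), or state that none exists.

Design F

Head-to-head results (22 voters total):
Design F vs Design C: Design F wins 13–9.
Design F vs Design G: Design F wins 13–9.
Design F vs Design B: Design F wins 13–9.
Design C vs Design G: Design C wins 17–5.
Design C vs Design B: Design B wins 18–4.
Design G vs Design B: Design B wins 18–4.
Design F beats each rival — Design C (13–9), Design G (13–9), Design B (13–9) — so Design F is the Condorcet winner.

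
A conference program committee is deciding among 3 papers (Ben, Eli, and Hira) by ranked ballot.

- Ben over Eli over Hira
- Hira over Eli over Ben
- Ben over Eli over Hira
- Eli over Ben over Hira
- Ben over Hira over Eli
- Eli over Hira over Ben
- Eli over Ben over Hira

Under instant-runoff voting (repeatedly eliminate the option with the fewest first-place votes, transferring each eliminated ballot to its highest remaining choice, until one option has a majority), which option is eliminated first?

Round 1: Ben 3, Eli 3, Hira 1. Hira has the fewest and is eliminated.
Round 2: Eli 4, Ben 3. Eli has a majority.

Hira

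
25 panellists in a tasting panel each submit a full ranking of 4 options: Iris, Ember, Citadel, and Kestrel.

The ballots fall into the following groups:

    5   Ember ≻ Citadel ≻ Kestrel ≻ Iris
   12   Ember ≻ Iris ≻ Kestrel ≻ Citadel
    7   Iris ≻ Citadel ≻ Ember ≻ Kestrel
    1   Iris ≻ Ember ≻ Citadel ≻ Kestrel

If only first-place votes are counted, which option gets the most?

Ember

First-place vote totals:
  Iris: 8
  Ember: 17
  Citadel: 0
  Kestrel: 0
Ember has the most first-place votes.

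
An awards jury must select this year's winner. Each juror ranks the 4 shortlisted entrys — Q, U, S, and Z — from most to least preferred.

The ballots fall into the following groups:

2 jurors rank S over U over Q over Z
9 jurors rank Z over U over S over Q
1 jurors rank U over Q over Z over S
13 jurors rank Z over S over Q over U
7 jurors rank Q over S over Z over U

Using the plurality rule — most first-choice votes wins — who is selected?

Z

First-place vote totals:
  Q: 7
  U: 1
  S: 2
  Z: 22
Z has the most first-place votes.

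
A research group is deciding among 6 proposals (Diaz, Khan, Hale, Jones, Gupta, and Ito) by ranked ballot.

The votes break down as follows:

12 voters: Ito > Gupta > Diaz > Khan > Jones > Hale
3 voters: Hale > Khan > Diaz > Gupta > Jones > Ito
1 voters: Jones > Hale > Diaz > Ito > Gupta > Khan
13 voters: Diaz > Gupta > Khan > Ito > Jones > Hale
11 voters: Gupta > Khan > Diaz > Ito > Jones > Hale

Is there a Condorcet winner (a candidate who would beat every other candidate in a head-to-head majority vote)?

Yes

Head-to-head results (40 voters total):
Diaz vs Khan: Diaz wins 26–14.
Diaz vs Hale: Diaz wins 36–4.
Diaz vs Jones: Diaz wins 39–1.
Diaz vs Gupta: Gupta wins 23–17.
Diaz vs Ito: Diaz wins 28–12.
Khan vs Hale: Khan wins 36–4.
Khan vs Jones: Khan wins 39–1.
Khan vs Gupta: Gupta wins 37–3.
Khan vs Ito: Khan wins 27–13.
Hale vs Jones: Jones wins 37–3.
Hale vs Gupta: Gupta wins 36–4.
Hale vs Ito: Ito wins 36–4.
Jones vs Gupta: Gupta wins 39–1.
Jones vs Ito: Ito wins 36–4.
Gupta vs Ito: Gupta wins 27–13.
Gupta beats each rival — Diaz (23–17), Khan (37–3), Hale (36–4), Jones (39–1), Ito (27–13) — so Gupta is the Condorcet winner.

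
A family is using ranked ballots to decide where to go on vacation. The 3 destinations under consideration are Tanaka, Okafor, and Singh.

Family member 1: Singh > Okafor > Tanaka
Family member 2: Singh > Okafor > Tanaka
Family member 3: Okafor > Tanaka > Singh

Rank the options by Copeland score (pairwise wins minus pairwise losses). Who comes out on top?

Singh

Pairwise results:
  Tanaka vs Okafor: Okafor wins 3–0.
  Tanaka vs Singh: Singh wins 2–1.
  Okafor vs Singh: Singh wins 2–1.
Copeland scores (wins − losses):
  Tanaka: 0 − 2 = -2
  Okafor: 1 − 1 = 0
  Singh: 2 − 0 = 2
Singh has the best Copeland score.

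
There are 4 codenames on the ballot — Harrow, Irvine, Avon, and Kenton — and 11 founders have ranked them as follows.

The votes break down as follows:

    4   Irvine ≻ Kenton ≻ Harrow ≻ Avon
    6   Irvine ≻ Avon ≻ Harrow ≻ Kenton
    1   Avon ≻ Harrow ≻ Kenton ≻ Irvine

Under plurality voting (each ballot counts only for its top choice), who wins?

First-place vote totals:
  Harrow: 0
  Irvine: 10
  Avon: 1
  Kenton: 0
Irvine has the most first-place votes.

Irvine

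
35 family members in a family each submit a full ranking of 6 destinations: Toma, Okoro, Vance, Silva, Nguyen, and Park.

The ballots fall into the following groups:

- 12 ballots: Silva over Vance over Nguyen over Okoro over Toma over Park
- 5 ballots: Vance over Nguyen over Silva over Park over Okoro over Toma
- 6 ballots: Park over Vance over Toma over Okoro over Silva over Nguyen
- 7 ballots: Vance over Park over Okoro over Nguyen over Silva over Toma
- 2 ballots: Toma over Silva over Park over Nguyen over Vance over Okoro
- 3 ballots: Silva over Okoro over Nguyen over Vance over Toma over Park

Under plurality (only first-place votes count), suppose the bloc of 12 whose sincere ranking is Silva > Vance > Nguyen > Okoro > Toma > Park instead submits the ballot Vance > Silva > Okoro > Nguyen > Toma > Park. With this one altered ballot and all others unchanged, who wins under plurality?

First-place totals with the altered ballot: Toma 2, Okoro 0, Vance 24, Silva 3, Nguyen 0, Park 6.
The switch changes the winner from Silva to Vance.

Vance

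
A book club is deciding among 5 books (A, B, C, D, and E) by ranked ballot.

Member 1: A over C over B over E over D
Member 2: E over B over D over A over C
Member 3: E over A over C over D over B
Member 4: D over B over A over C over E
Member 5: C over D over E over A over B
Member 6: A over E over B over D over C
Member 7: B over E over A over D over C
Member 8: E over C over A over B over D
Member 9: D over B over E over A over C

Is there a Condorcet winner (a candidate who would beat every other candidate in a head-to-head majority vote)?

Head-to-head results (9 voters total):
A vs B: A wins 5–4.
A vs C: A wins 7–2.
A vs D: A wins 5–4.
A vs E: E wins 6–3.
B vs C: B wins 5–4.
B vs D: B wins 5–4.
B vs E: E wins 5–4.
C vs D: D wins 5–4.
C vs E: E wins 6–3.
D vs E: E wins 6–3.
E beats each rival — A (6–3), B (5–4), C (6–3), D (6–3) — so E is the Condorcet winner.

Yes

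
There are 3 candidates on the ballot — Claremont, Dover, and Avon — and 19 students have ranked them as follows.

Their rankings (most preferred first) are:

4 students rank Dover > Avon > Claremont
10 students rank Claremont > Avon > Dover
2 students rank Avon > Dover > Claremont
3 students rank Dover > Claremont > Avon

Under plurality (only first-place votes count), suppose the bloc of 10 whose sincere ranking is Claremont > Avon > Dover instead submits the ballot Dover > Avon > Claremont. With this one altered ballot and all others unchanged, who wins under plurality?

Dover

First-place totals with the altered ballot: Claremont 0, Dover 17, Avon 2.
The switch changes the winner from Claremont to Dover.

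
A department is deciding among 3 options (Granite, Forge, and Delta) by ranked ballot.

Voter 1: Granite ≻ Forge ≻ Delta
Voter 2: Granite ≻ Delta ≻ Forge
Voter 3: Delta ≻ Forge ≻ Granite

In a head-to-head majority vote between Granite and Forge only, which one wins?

Granite

Ballots ranking Granite above Forge: 2.
Ballots ranking Forge above Granite: 1.
Granite wins the head-to-head, 2–1.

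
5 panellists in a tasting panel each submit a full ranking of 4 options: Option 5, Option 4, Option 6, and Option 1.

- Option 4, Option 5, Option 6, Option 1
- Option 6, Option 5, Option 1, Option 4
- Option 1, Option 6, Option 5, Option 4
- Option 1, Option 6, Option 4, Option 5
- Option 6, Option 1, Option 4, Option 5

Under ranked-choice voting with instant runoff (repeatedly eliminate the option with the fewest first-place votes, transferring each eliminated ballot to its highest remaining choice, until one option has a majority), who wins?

Option 6

Round 1: Option 6 2, Option 1 2, Option 4 1, Option 5 0. Option 5 has the fewest and is eliminated.
Round 2: Option 6 2, Option 1 2, Option 4 1. Option 4 has the fewest and is eliminated.
Round 3: Option 6 3, Option 1 2. Option 6 has a majority.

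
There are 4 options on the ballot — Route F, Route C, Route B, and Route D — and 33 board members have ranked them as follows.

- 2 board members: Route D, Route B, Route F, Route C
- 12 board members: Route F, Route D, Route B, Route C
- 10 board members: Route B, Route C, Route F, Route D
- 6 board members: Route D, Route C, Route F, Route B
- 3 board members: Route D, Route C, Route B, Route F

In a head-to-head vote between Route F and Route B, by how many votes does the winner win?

Ballots ranking Route F above Route B: 12+6 = 18.
Ballots ranking Route B above Route F: 2+10+3 = 15.
Route F wins 18–15, a margin of 3.

3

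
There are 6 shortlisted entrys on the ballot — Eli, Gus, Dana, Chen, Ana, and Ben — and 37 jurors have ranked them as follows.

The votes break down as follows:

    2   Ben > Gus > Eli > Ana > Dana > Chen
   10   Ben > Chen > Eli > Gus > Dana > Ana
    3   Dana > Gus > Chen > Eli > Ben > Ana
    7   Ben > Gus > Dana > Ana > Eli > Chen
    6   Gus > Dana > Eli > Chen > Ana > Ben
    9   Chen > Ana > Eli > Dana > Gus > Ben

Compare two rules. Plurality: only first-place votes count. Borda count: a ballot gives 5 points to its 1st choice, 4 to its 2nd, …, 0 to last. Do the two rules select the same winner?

No

Plurality first-place counts: Eli 0, Gus 6, Dana 3, Chen 9, Ana 0, Ben 19 → Ben.
Borda totals: Eli 94, Gus 107, Dana 90, Chen 106, Ana 60, Ben 98 → Gus.
The two rules disagree: plurality picks Ben, Borda picks Gus.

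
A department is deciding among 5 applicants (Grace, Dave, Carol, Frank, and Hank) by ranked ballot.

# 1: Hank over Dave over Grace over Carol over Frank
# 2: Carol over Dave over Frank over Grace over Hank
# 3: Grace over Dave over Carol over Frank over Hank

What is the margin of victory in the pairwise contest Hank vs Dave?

1

Ballots ranking Hank above Dave: 1.
Ballots ranking Dave above Hank: 2.
Dave wins 2–1, a margin of 1.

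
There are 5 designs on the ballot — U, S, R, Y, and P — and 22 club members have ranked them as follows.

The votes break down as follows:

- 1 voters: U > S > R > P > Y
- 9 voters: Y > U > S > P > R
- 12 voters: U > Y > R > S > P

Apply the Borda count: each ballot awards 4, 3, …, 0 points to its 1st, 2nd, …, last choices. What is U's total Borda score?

79

Borda scores:
  U: 4 + 9·3 + 12·4 = 79
  S: 3 + 9·2 + 12·1 = 33
  R: 2 + 9·0 + 12·2 = 26
  Y: 0 + 9·4 + 12·3 = 72
  P: 1 + 9·1 + 12·0 = 10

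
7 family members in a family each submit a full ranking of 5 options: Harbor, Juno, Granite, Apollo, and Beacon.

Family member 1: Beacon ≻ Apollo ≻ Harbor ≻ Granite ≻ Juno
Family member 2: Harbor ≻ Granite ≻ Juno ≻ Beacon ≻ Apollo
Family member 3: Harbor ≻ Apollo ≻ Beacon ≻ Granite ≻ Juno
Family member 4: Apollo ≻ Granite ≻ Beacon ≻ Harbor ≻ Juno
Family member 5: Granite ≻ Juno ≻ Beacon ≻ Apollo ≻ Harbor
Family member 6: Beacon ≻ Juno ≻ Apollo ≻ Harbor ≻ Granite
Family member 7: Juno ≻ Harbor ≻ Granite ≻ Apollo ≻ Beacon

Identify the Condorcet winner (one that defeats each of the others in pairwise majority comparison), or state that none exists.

Head-to-head results (7 voters total):
Harbor vs Juno: Harbor wins 4–3.
Harbor vs Granite: Harbor wins 5–2.
Harbor vs Apollo: Apollo wins 4–3.
Harbor vs Beacon: Beacon wins 4–3.
Juno vs Granite: Granite wins 5–2.
Juno vs Apollo: Juno wins 4–3.
Juno vs Beacon: Beacon wins 4–3.
Granite vs Apollo: Apollo wins 4–3.
Granite vs Beacon: Granite wins 4–3.
Apollo vs Beacon: Beacon wins 4–3.
No candidate beats all others: Harbor beats Juno beats Apollo beats Harbor, a majority cycle.

There is no Condorcet winner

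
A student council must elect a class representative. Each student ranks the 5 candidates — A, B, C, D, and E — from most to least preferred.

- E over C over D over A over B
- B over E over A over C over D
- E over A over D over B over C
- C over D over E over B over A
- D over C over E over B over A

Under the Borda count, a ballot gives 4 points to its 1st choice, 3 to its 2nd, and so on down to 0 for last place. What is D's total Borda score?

Borda scores:
  A: 1 + 2 + 3 + 0 + 0 = 6
  B: 0 + 4 + 1 + 1 + 1 = 7
  C: 3 + 1 + 0 + 4 + 3 = 11
  D: 2 + 0 + 2 + 3 + 4 = 11
  E: 4 + 3 + 4 + 2 + 2 = 15

11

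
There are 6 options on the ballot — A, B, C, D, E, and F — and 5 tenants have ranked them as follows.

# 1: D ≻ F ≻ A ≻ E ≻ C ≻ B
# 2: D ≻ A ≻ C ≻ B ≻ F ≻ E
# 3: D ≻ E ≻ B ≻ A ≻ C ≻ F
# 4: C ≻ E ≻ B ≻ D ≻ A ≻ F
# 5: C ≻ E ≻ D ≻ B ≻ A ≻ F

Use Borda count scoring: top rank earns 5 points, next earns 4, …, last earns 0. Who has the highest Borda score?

D

Borda scores:
  A: 3 + 4 + 2 + 1 + 1 = 11
  B: 0 + 2 + 3 + 3 + 2 = 10
  C: 1 + 3 + 1 + 5 + 5 = 15
  D: 5 + 5 + 5 + 2 + 3 = 20
  E: 2 + 0 + 4 + 4 + 4 = 14
  F: 4 + 1 + 0 + 0 + 0 = 5
D has the highest total.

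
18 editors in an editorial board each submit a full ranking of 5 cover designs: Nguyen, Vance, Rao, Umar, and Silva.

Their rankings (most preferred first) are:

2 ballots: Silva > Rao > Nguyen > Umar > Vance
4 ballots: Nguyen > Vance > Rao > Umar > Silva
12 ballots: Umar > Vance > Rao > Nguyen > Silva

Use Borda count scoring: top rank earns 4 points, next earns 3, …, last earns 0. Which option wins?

Borda scores:
  Nguyen: 2·2 + 4·4 + 12·1 = 32
  Vance: 2·0 + 4·3 + 12·3 = 48
  Rao: 2·3 + 4·2 + 12·2 = 38
  Umar: 2·1 + 4·1 + 12·4 = 54
  Silva: 2·4 + 4·0 + 12·0 = 8
Umar has the highest total.

Umar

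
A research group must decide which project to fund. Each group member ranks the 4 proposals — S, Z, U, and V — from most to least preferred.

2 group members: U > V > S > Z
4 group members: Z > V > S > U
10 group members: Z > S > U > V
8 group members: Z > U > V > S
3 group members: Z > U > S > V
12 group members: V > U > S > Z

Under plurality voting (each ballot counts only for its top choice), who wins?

First-place vote totals:
  S: 0
  Z: 25
  U: 2
  V: 12
Z has the most first-place votes.

Z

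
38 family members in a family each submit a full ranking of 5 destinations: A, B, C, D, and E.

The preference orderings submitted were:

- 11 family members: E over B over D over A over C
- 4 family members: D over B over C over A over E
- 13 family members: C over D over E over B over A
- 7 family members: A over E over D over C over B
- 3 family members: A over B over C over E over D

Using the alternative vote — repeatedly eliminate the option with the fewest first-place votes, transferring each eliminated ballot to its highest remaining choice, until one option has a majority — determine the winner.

C

Round 1: C 13, E 11, A 10, D 4, B 0. B has the fewest and is eliminated.
Round 2: C 13, E 11, A 10, D 4. D has the fewest and is eliminated.
Round 3: C 17, E 11, A 10. A has the fewest and is eliminated.
Round 4: C 20, E 18. C has a majority.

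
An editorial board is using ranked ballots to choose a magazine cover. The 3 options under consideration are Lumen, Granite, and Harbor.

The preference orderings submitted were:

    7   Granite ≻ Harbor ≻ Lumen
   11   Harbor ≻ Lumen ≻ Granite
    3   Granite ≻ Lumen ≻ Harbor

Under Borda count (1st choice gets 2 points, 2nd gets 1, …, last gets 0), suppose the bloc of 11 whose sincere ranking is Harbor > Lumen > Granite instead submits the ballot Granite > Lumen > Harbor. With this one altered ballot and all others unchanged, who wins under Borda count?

Granite

Borda totals with the altered ballot: Lumen 14, Granite 42, Harbor 7.
The switch changes the winner from Harbor to Granite.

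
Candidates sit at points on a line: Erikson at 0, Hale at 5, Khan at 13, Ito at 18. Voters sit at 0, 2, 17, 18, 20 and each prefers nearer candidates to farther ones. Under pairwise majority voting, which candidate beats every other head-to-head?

Ito

With single-peaked preferences on a line, the Condorcet winner is the candidate closest to the median voter.
The median voter (position 17) is closest to Ito at 18.
Check: Ito vs Hale — voters closer to Ito: 3 of 5.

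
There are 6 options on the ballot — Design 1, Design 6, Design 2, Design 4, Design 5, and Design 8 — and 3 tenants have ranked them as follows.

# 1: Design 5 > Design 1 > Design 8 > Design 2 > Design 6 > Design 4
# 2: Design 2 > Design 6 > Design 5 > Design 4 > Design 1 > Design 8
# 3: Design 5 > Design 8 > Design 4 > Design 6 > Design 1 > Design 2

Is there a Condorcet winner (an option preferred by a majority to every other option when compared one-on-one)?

Yes

Head-to-head results (3 voters total):
Design 1 vs Design 6: Design 6 wins 2–1.
Design 1 vs Design 2: Design 1 wins 2–1.
Design 1 vs Design 4: Design 4 wins 2–1.
Design 1 vs Design 5: Design 5 wins 3–0.
Design 1 vs Design 8: Design 1 wins 2–1.
Design 6 vs Design 2: Design 2 wins 2–1.
Design 6 vs Design 4: Design 6 wins 2–1.
Design 6 vs Design 5: Design 5 wins 2–1.
Design 6 vs Design 8: Design 8 wins 2–1.
Design 2 vs Design 4: Design 2 wins 2–1.
Design 2 vs Design 5: Design 5 wins 2–1.
Design 2 vs Design 8: Design 8 wins 2–1.
Design 4 vs Design 5: Design 5 wins 3–0.
Design 4 vs Design 8: Design 8 wins 2–1.
Design 5 vs Design 8: Design 5 wins 3–0.
Design 5 beats each rival — Design 1 (3–0), Design 6 (2–1), Design 2 (2–1), Design 4 (3–0), Design 8 (3–0) — so Design 5 is the Condorcet winner.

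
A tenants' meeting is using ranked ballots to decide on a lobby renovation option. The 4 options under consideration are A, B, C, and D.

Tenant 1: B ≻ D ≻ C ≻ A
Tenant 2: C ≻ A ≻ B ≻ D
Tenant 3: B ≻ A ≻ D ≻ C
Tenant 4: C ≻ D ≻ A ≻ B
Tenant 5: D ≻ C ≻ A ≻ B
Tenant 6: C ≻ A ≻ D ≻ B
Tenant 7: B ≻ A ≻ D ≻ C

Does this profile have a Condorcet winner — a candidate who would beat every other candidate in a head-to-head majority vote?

No

Head-to-head results (7 voters total):
A vs B: A wins 4–3.
A vs C: C wins 5–2.
A vs D: A wins 4–3.
B vs C: C wins 4–3.
B vs D: B wins 4–3.
C vs D: D wins 4–3.
No candidate beats all others: A beats D beats C beats A, a majority cycle.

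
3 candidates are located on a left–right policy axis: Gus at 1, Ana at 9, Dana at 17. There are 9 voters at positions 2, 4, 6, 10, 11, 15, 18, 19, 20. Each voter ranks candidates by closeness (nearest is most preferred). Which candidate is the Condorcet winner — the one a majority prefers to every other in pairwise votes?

With single-peaked preferences on a line, the Condorcet winner is the candidate closest to the median voter.
The median voter (position 11) is closest to Ana at 9.
Check: Ana vs Gus — voters closer to Ana: 7 of 9.

Ana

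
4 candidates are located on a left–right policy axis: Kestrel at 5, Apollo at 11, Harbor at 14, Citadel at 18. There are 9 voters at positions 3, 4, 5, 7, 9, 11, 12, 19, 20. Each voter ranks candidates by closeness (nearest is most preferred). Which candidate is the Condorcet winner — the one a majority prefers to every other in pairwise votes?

With single-peaked preferences on a line, the Condorcet winner is the candidate closest to the median voter.
The median voter (position 9) is closest to Apollo at 11.
Check: Apollo vs Kestrel — voters closer to Apollo: 5 of 9.

Apollo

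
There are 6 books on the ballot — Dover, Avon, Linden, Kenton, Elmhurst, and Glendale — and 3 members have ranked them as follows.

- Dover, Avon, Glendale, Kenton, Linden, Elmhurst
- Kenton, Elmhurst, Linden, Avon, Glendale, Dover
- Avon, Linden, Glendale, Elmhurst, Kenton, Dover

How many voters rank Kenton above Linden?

Ballots ranking Kenton above Linden: 2.
Ballots ranking Linden above Kenton: 1.
So 2 of 3 voters prefer Kenton to Linden.

2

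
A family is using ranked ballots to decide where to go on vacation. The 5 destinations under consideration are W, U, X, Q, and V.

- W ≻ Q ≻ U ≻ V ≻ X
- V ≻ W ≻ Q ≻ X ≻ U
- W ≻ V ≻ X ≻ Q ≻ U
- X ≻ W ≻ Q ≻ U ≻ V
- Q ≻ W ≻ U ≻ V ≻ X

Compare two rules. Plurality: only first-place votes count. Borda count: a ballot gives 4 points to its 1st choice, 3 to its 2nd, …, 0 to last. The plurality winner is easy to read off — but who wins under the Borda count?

Plurality first-place counts: W 2, U 0, X 1, Q 1, V 1 → W.
Borda totals: W 17, U 5, X 7, Q 12, V 9 → W.

W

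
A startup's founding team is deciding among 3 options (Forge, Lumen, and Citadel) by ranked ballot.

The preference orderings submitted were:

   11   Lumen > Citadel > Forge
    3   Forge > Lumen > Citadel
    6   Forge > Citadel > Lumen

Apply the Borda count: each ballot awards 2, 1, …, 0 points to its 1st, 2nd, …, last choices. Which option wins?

Borda scores:
  Forge: 11·0 + 3·2 + 6·2 = 18
  Lumen: 11·2 + 3·1 + 6·0 = 25
  Citadel: 11·1 + 3·0 + 6·1 = 17
Lumen has the highest total.

Lumen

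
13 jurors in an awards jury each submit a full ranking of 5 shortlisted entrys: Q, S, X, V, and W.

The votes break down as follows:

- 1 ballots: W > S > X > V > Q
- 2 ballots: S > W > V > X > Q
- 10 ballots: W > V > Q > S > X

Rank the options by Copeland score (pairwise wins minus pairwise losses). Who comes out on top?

W

Pairwise results:
  Q vs S: Q wins 10–3.
  Q vs X: Q wins 10–3.
  Q vs V: V wins 13–0.
  Q vs W: W wins 13–0.
  S vs X: S wins 13–0.
  S vs V: V wins 10–3.
  S vs W: W wins 11–2.
  X vs V: V wins 12–1.
  X vs W: W wins 13–0.
  V vs W: W wins 13–0.
Copeland scores (wins − losses):
  Q: 2 − 2 = 0
  S: 1 − 3 = -2
  X: 0 − 4 = -4
  V: 3 − 1 = 2
  W: 4 − 0 = 4
W has the best Copeland score.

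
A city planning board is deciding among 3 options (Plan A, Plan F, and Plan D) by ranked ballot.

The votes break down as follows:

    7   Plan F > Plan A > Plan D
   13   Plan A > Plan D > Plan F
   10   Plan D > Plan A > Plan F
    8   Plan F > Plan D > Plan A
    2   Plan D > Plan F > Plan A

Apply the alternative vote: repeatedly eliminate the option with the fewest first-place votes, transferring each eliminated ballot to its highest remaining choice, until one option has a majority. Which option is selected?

Round 1: Plan F 15, Plan A 13, Plan D 12. Plan D has the fewest and is eliminated.
Round 2: Plan A 23, Plan F 17. Plan A has a majority.

Plan A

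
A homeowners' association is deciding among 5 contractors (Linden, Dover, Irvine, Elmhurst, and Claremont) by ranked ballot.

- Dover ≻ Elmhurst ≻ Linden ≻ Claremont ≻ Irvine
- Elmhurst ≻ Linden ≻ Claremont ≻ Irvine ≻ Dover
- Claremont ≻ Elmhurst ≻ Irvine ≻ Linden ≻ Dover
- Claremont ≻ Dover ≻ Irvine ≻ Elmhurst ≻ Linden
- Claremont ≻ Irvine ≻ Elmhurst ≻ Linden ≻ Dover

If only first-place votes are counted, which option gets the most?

Claremont

First-place vote totals:
  Linden: 0
  Dover: 1
  Irvine: 0
  Elmhurst: 1
  Claremont: 3
Claremont has the most first-place votes.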